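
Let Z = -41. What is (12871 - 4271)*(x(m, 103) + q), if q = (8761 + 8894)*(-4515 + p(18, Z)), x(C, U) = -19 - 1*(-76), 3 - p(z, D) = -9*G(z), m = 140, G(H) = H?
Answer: -660473059800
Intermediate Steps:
p(z, D) = 3 + 9*z (p(z, D) = 3 - (-9)*z = 3 + 9*z)
x(C, U) = 57 (x(C, U) = -19 + 76 = 57)
q = -76799250 (q = (8761 + 8894)*(-4515 + (3 + 9*18)) = 17655*(-4515 + (3 + 162)) = 17655*(-4515 + 165) = 17655*(-4350) = -76799250)
(12871 - 4271)*(x(m, 103) + q) = (12871 - 4271)*(57 - 76799250) = 8600*(-76799193) = -660473059800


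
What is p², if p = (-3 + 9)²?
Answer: 1296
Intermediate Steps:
p = 36 (p = 6² = 36)
p² = 36² = 1296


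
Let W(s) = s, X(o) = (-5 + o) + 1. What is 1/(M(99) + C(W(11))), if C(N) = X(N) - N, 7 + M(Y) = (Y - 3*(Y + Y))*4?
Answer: -1/1991 ≈ -0.00050226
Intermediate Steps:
X(o) = -4 + o
M(Y) = -7 - 20*Y (M(Y) = -7 + (Y - 3*(Y + Y))*4 = -7 + (Y - 6*Y)*4 = -7 - 5*Y*4 = -7 - 20*Y)
C(N) = -4 (C(N) = (-4 + N) - N = -4)
1/(M(99) + C(W(11))) = 1/((-7 - 20*99) - 4) = 1/((-7 - 1980) - 4) = 1/(-1987 - 4) = 1/(-1991) = -1/1991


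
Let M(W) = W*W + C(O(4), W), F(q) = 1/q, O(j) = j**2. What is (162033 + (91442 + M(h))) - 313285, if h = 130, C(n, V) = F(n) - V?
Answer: -688639/16 ≈ -43040.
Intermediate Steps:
C(n, V) = 1/n - V
M(W) = 1/16 + W**2 - W (M(W) = W*W + (1/(4**2) - W) = W**2 + (1/16 - W) = 1/16 + W**2 - W)
(162033 + (91442 + M(h))) - 313285 = (162033 + (91442 + (1/16 + 130**2 - 1*130))) - 313285 = (162033 + (91442 + (1/16 + 16900 - 130))) - 313285 = (162033 + (91442 + 268321/16)) - 313285 = (162033 + 1731393/16) - 313285 = 4323921/16 - 313285 = -688639/16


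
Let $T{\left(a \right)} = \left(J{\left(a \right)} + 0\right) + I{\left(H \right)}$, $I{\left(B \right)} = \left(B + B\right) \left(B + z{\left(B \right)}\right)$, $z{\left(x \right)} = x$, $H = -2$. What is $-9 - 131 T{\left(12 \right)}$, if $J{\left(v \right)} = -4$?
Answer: $-1581$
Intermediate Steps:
$I{\left(B \right)} = 4 B^{2}$ ($I{\left(B \right)} = \left(B + B\right) \left(B + B\right) = 2 B 2 B = 4 B^{2}$)
$T{\left(a \right)} = 12$ ($T{\left(a \right)} = \left(-4 + 0\right) + 4 \left(-2\right)^{2} = -4 + 4 \cdot 4 = -4 + 16 = 12$)
$-9 - 131 T{\left(12 \right)} = -9 - 1572 = -1581$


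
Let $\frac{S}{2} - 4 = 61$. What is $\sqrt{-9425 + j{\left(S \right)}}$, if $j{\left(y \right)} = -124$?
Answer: $3 i \sqrt{1061} \approx 97.719 i$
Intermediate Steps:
$S = 130$ ($S = 8 + 2 \cdot 61 = 8 + 122 = 130$)
$\sqrt{-9425 + j{\left(S \right)}} = \sqrt{-9425 - 124} = \sqrt{-9549} = 3 i \sqrt{1061}$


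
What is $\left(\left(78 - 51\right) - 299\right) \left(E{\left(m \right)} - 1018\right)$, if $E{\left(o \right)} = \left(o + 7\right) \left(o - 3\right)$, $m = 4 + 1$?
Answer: $270368$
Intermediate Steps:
$m = 5$
$E{\left(o \right)} = \left(-3 + o\right) \left(7 + o\right)$ ($E{\left(o \right)} = \left(7 + o\right) \left(-3 + o\right) = \left(-3 + o\right) \left(7 + o\right)$)
$\left(\left(78 - 51\right) - 299\right) \left(E{\left(m \right)} - 1018\right) = \left(\left(78 - 51\right) - 299\right) \left(\left(-21 + 5^{2} + 4 \cdot 5\right) - 1018\right) = \left(27 - 299\right) \left(\left(-21 + 25 + 20\right) - 1018\right) = - 272 \left(24 - 1018\right) = \left(-272\right) \left(-994\right) = 270368$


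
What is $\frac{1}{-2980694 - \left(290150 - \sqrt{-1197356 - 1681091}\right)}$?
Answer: $- \frac{3270844}{10698423350783} - \frac{i \sqrt{2878447}}{10698423350783} \approx -3.0573 \cdot 10^{-7} - 1.5858 \cdot 10^{-10} i$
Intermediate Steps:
$\frac{1}{-2980694 - \left(290150 - \sqrt{-1197356 - 1681091}\right)} = \frac{1}{-2980694 - \left(290150 - \sqrt{-2878447}\right)} = \frac{1}{-2980694 - \left(290150 - i \sqrt{2878447}\right)} = \frac{1}{-3270844 + i \sqrt{2878447}}$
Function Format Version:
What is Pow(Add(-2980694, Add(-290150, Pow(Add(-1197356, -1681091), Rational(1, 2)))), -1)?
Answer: Add(Rational(-3270844, 10698423350783), Mul(Rational(-1, 10698423350783), I, Pow(2878447, Rational(1, 2)))) ≈ Add(-3.0573e-7, Mul(-1.5858e-10, I))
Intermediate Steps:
Pow(Add(-2980694, Add(-290150, Pow(Add(-1197356, -1681091), Rational(1, 2)))), -1) = Pow(Add(-2980694, Add(-290150, Pow(-2878447, Rational(1, 2)))), -1) = Pow(Add(-2980694, Add(-290150, Mul(I, Pow(2878447, Rational(1, 2))))), -1) = Pow(Add(-3270844, Mul(I, Pow(2878447, Rational(1, 2)))), -1)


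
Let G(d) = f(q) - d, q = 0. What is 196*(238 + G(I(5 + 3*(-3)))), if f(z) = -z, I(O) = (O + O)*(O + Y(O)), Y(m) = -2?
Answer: 37240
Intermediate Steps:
I(O) = 2*O*(-2 + O) (I(O) = (O + O)*(O - 2) = (2*O)*(-2 + O) = 2*O*(-2 + O))
G(d) = -d (G(d) = -1*0 - d = 0 - d = -d)
196*(238 + G(I(5 + 3*(-3)))) = 196*(238 - 2*(5 + 3*(-3))*(-2 + (5 + 3*(-3)))) = 196*(238 - 2*(5 - 9)*(-2 + (5 - 9))) = 196*(238 - 2*(-4)*(-2 - 4)) = 196*(238 - 2*(-4)*(-6)) = 196*(238 - 1*48) = 196*(238 - 48) = 196*190 = 37240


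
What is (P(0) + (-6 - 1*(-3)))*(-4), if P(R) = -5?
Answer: 32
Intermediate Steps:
(P(0) + (-6 - 1*(-3)))*(-4) = (-5 + (-6 - 1*(-3)))*(-4) = (-5 + (-6 + 3))*(-4) = (-5 - 3)*(-4) = -8*(-4) = 32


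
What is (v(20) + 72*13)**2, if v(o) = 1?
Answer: 877969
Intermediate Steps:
(v(20) + 72*13)**2 = (1 + 72*13)**2 = (1 + 936)**2 = 937**2 = 877969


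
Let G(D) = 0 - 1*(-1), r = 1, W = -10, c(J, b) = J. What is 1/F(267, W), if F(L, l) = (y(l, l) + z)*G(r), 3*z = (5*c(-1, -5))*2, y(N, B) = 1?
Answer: -3/7 ≈ -0.42857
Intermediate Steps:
G(D) = 1 (G(D) = 0 + 1 = 1)
z = -10/3 (z = ((5*(-1))*2)/3 = (-5*2)/3 = (⅓)*(-10) = -10/3 ≈ -3.3333)
F(L, l) = -7/3 (F(L, l) = (1 - 10/3)*1 = -7/3*1 = -7/3)
1/F(267, W) = 1/(-7/3) = -3/7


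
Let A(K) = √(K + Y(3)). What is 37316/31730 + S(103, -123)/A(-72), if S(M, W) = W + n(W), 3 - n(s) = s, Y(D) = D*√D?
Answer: 982/835 - I*√3/√(24 - √3) ≈ 1.176 - 0.36705*I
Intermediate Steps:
Y(D) = D^(3/2)
A(K) = √(K + 3*√3) (A(K) = √(K + 3^(3/2)) = √(K + 3*√3))
n(s) = 3 - s
S(M, W) = 3 (S(M, W) = W + (3 - W) = 3)
37316/31730 + S(103, -123)/A(-72) = 37316/31730 + 3/(√(-72 + 3*√3)) = 37316*(1/31730) + 3/√(-72 + 3*√3) = 982/835 + 3/√(-72 + 3*√3)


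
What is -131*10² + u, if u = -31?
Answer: -13131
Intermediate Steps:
-131*10² + u = -131*10² - 31 = -131*100 - 31 = -13100 - 31 = -13131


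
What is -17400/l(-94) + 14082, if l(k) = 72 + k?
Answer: 163602/11 ≈ 14873.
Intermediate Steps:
-17400/l(-94) + 14082 = -17400/(72 - 94) + 14082 = -17400/(-22) + 14082 = -17400*(-1/22) + 14082 = 8700/11 + 14082 = 163602/11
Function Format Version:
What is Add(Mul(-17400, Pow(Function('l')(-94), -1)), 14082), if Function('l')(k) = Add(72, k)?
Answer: Rational(163602, 11) ≈ 14873.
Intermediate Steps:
Add(Mul(-17400, Pow(Function('l')(-94), -1)), 14082) = Add(Mul(-17400, Pow(Add(72, -94), -1)), 14082) = Add(Mul(-17400, Pow(-22, -1)), 14082) = Add(Mul(-17400, Rational(-1, 22)), 14082) = Add(Rational(8700, 11), 14082) = Rational(163602, 11)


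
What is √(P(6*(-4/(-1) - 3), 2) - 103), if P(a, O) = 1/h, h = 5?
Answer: I*√2570/5 ≈ 10.139*I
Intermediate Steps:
P(a, O) = ⅕ (P(a, O) = 1/5 = ⅕)
√(P(6*(-4/(-1) - 3), 2) - 103) = √(⅕ - 103) = √(-514/5) = I*√2570/5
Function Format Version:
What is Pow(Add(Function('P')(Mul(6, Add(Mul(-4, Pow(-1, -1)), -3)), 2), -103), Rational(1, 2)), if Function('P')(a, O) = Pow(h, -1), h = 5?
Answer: Mul(Rational(1, 5), I, Pow(2570, Rational(1, 2))) ≈ Mul(10.139, I)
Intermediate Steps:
Function('P')(a, O) = Rational(1, 5) (Function('P')(a, O) = Pow(5, -1) = Rational(1, 5))
Pow(Add(Function('P')(Mul(6, Add(Mul(-4, Pow(-1, -1)), -3)), 2), -103), Rational(1, 2)) = Pow(Add(Rational(1, 5), -103), Rational(1, 2)) = Pow(Rational(-514, 5), Rational(1, 2)) = Mul(Rational(1, 5), I, Pow(2570, Rational(1, 2)))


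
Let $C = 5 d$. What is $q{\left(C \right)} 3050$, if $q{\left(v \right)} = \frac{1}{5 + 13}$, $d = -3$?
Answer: $\frac{1525}{9} \approx 169.44$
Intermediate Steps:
$C = -15$ ($C = 5 \left(-3\right) = -15$)
$q{\left(v \right)} = \frac{1}{18}$
$q{\left(C \right)} 3050 = \frac{1}{18} \cdot 3050 = \frac{1525}{9}$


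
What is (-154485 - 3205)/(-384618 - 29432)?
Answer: 1213/3185 ≈ 0.38085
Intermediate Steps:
(-154485 - 3205)/(-384618 - 29432) = -157690/(-414050) = -157690*(-1/414050) = 1213/3185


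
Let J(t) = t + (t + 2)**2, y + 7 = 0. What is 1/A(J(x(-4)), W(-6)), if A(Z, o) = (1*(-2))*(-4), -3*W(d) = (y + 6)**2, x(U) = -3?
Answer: 1/8 ≈ 0.12500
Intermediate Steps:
y = -7 (y = -7 + 0 = -7)
J(t) = t + (2 + t)**2
W(d) = -1/3 (W(d) = -(-7 + 6)**2/3 = -1/3*(-1)**2 = -1/3*1 = -1/3)
A(Z, o) = 8 (A(Z, o) = -2*(-4) = 8)
1/A(J(x(-4)), W(-6)) = 1/8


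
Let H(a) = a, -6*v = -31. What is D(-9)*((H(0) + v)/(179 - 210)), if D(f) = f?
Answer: 3/2 ≈ 1.5000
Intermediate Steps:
v = 31/6 (v = -1/6*(-31) = 31/6 ≈ 5.1667)
D(-9)*((H(0) + v)/(179 - 210)) = -9*(0 + 31/6)/(179 - 210) = -93/(2*(-31)) = -93*(-1)/(2*31) = -9*(-1/6) = 3/2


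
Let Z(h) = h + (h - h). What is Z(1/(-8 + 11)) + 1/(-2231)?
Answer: 2228/6693 ≈ 0.33289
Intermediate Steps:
Z(h) = h (Z(h) = h + 0 = h)
Z(1/(-8 + 11)) + 1/(-2231) = 1/(-8 + 11) + 1/(-2231) = 1/3 - 1/2231 = 2228/6693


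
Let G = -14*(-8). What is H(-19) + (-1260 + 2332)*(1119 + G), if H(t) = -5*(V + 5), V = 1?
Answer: 1319602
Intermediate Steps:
G = 112
H(t) = -30 (H(t) = -5*(1 + 5) = -5*6 = -30)
H(-19) + (-1260 + 2332)*(1119 + G) = -30 + (-1260 + 2332)*(1119 + 112) = -30 + 1072*1231 = -30 + 1319632 = 1319602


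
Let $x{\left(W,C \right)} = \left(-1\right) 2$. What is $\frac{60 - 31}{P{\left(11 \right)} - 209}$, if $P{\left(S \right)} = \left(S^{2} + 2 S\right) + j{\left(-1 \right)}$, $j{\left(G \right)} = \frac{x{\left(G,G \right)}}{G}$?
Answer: $- \frac{29}{64} \approx -0.45313$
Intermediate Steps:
$x{\left(W,C \right)} = -2$
$j{\left(G \right)} = - \frac{2}{G}$
$P{\left(S \right)} = 2 + S^{2} + 2 S$ ($P{\left(S \right)} = \left(S^{2} + 2 S\right) - \frac{2}{-1} = \left(S^{2} + 2 S\right) - -2 = \left(S^{2} + 2 S\right) + 2 = 2 + S^{2} + 2 S$)
$\frac{60 - 31}{P{\left(11 \right)} - 209} = \frac{60 - 31}{\left(2 + 11^{2} + 2 \cdot 11\right) - 209} = \frac{60 - 31}{\left(2 + 121 + 22\right) - 209} = \frac{29}{145 - 209} = \frac{29}{-64} = 29 \left(- \frac{1}{64}\right) = - \frac{29}{64}$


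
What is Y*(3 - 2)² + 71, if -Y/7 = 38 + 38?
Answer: -461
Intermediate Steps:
Y = -532 (Y = -7*(38 + 38) = -7*76 = -532)
Y*(3 - 2)² + 71 = -532*(3 - 2)² + 71 = -532*1² + 71 = -532*1 + 71 = -532 + 71 = -461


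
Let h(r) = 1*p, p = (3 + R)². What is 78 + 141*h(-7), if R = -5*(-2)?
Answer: 23907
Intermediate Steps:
R = 10
p = 169 (p = (3 + 10)² = 13² = 169)
h(r) = 169 (h(r) = 1*169 = 169)
78 + 141*h(-7) = 78 + 141*169 = 78 + 23829 = 23907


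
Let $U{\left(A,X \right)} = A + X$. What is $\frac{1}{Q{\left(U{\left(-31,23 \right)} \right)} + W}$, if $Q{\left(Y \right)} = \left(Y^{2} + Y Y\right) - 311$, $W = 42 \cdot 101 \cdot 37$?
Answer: $\frac{1}{156771} \approx 6.3787 \cdot 10^{-6}$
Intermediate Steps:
$W = 156954$ ($W = 4242 \cdot 37 = 156954$)
$Q{\left(Y \right)} = -311 + 2 Y^{2}$ ($Q{\left(Y \right)} = \left(Y^{2} + Y^{2}\right) - 311 = 2 Y^{2} - 311 = -311 + 2 Y^{2}$)
$\frac{1}{Q{\left(U{\left(-31,23 \right)} \right)} + W} = \frac{1}{\left(-311 + 2 \left(-31 + 23\right)^{2}\right) + 156954} = \frac{1}{\left(-311 + 2 \left(-8\right)^{2}\right) + 156954} = \frac{1}{\left(-311 + 2 \cdot 64\right) + 156954} = \frac{1}{\left(-311 + 128\right) + 156954} = \frac{1}{-183 + 156954} = \frac{1}{156771}$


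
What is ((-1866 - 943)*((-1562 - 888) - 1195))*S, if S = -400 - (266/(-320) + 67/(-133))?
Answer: -17372366789751/4256 ≈ -4.0819e+9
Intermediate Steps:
S = -8483591/21280 (S = -400 - (266*(-1/320) + 67*(-1/133)) = -400 - (-133/160 - 67/133) = -400 - 1*(-28409/21280) = -400 + 28409/21280 = -8483591/21280 ≈ -398.67)
((-1866 - 943)*((-1562 - 888) - 1195))*S = ((-1866 - 943)*((-1562 - 888) - 1195))*(-8483591/21280) = -2809*(-2450 - 1195)*(-8483591/21280) = -2809*(-3645)*(-8483591/21280) = 10238805*(-8483591/21280) = -17372366789751/4256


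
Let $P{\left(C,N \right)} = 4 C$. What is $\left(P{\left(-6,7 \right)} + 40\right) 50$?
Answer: $800$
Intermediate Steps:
$\left(P{\left(-6,7 \right)} + 40\right) 50 = \left(4 \left(-6\right) + 40\right) 50 = \left(-24 + 40\right) 50 = 16 \cdot 50 = 800$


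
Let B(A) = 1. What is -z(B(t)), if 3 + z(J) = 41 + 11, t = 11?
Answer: -49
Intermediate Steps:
z(J) = 49 (z(J) = -3 + (41 + 11) = -3 + 52 = 49)
-z(B(t)) = -1*49 = -49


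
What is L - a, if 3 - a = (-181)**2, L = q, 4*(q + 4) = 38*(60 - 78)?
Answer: 32583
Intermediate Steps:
q = -175 (q = -4 + (38*(60 - 78))/4 = -4 + (38*(-18))/4 = -4 + (1/4)*(-684) = -4 - 171 = -175)
L = -175
a = -32758 (a = 3 - 1*(-181)**2 = 3 - 1*32761 = 3 - 32761 = -32758)
L - a = -175 - 1*(-32758) = -175 + 32758 = 32583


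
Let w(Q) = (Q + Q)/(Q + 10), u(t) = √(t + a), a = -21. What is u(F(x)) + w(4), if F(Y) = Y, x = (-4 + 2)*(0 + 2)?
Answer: 4/7 + 5*I ≈ 0.57143 + 5.0*I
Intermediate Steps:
x = -4 (x = -2*2 = -4)
u(t) = √(-21 + t) (u(t) = √(t - 21) = √(-21 + t))
w(Q) = 2*Q/(10 + Q) (w(Q) = (2*Q)/(10 + Q) = 2*Q/(10 + Q))
u(F(x)) + w(4) = √(-21 - 4) + 2*4/(10 + 4) = √(-25) + 2*4/14 = 5*I + 2*4*(1/14) = 5*I + 4/7 = 4/7 + 5*I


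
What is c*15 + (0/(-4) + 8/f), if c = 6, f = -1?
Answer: 82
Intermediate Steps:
c*15 + (0/(-4) + 8/f) = 6*15 + (0/(-4) + 8/(-1)) = 90 + (0*(-¼) + 8*(-1)) = 90 + (0 - 8) = 90 - 8 = 82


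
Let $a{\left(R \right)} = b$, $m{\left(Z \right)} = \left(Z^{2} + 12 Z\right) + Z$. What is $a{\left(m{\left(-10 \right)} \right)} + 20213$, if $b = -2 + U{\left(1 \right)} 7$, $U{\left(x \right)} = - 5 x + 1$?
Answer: $20183$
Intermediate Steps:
$U{\left(x \right)} = 1 - 5 x$
$b = -30$ ($b = -2 + \left(1 - 5\right) 7 = -2 - 28 = -30$)
$m{\left(Z \right)} = Z^{2} + 13 Z$
$a{\left(R \right)} = -30$
$a{\left(m{\left(-10 \right)} \right)} + 20213 = -30 + 20213 = 20183$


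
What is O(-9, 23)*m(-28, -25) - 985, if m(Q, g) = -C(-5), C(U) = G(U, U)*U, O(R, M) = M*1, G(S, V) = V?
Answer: -1560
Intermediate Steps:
O(R, M) = M
C(U) = U² (C(U) = U*U = U²)
m(Q, g) = -25 (m(Q, g) = -1*(-5)² = -1*25 = -25)
O(-9, 23)*m(-28, -25) - 985 = 23*(-25) - 985 = -575 - 985 = -1560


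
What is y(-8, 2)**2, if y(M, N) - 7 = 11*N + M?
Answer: 441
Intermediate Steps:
y(M, N) = 7 + M + 11*N (y(M, N) = 7 + (11*N + M) = 7 + (M + 11*N) = 7 + M + 11*N)
y(-8, 2)**2 = (7 - 8 + 11*2)**2 = (7 - 8 + 22)**2 = 21**2 = 441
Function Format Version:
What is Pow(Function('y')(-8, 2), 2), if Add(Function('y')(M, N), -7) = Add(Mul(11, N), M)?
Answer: 441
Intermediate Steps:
Function('y')(M, N) = Add(7, M, Mul(11, N)) (Function('y')(M, N) = Add(7, Add(Mul(11, N), M)) = Add(7, Add(M, Mul(11, N))) = Add(7, M, Mul(11, N)))
Pow(Function('y')(-8, 2), 2) = Pow(Add(7, -8, Mul(11, 2)), 2) = Pow(Add(7, -8, 22), 2) = Pow(21, 2) = 441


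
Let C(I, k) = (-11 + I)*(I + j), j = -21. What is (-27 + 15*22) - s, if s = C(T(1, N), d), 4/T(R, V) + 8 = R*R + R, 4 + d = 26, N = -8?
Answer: 452/9 ≈ 50.222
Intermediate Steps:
d = 22 (d = -4 + 26 = 22)
T(R, V) = 4/(-8 + R + R²) (T(R, V) = 4/(-8 + (R*R + R)) = 4/(-8 + (R² + R)) = 4/(-8 + (R + R²)) = 4/(-8 + R + R²))
C(I, k) = (-21 + I)*(-11 + I) (C(I, k) = (-11 + I)*(I - 21) = (-11 + I)*(-21 + I) = (-21 + I)*(-11 + I))
s = 2275/9 (s = 231 + (4/(-8 + 1 + 1²))² - 128/(-8 + 1 + 1²) = 231 + (4/(-8 + 1 + 1))² - 128/(-8 + 1 + 1) = 231 + (4/(-6))² - 128/(-6) = 231 + (4*(-⅙))² - 128*(-1)/6 = 231 + (-⅔)² - 32*(-⅔) = 231 + 4/9 + 64/3 = 2275/9 ≈ 252.78)
(-27 + 15*22) - s = (-27 + 15*22) - 1*2275/9 = (-27 + 330) - 2275/9 = 303 - 2275/9 = 452/9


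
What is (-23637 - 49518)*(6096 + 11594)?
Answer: -1294111950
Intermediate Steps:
(-23637 - 49518)*(6096 + 11594) = -73155*17690 = -1294111950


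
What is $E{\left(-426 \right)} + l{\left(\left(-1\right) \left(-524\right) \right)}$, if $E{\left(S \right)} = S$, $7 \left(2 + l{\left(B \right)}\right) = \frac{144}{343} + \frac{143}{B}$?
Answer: $- \frac{538352567}{1258124} \approx -427.9$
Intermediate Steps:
$l{\left(B \right)} = - \frac{4658}{2401} + \frac{143}{7 B}$ ($l{\left(B \right)} = -2 + \frac{\frac{144}{343} + \frac{143}{B}}{7} = -2 + \left(\frac{144}{2401} + \frac{143}{7 B}\right) = - \frac{4658}{2401} + \frac{143}{7 B}$)
$E{\left(-426 \right)} + l{\left(\left(-1\right) \left(-524\right) \right)} = -426 + \frac{49049 - 4658 \left(\left(-1\right) \left(-524\right)\right)}{2401 \left(\left(-1\right) \left(-524\right)\right)} = -426 + \frac{49049 - 2440792}{2401 \cdot 524} = -426 + \frac{1}{2401} \cdot \frac{1}{524} \left(49049 - 2440792\right) = -426 + \frac{1}{2401} \cdot \frac{1}{524} \left(-2391743\right) = -426 - \frac{2391743}{1258124} = - \frac{538352567}{1258124}$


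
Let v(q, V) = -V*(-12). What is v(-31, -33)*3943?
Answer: -1561428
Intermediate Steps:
v(q, V) = 12*V (v(q, V) = -(-12)*V = 12*V)
v(-31, -33)*3943 = (12*(-33))*3943 = -396*3943 = -1561428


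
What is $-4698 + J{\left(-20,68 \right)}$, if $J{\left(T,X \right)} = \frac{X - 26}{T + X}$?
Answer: $- \frac{37577}{8} \approx -4697.1$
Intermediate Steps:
$J{\left(T,X \right)} = \frac{-26 + X}{T + X}$
$-4698 + J{\left(-20,68 \right)} = -4698 + \frac{-26 + 68}{-20 + 68} = -4698 + \frac{1}{48} \cdot 42 = -4698 + \frac{7}{8} = - \frac{37577}{8}$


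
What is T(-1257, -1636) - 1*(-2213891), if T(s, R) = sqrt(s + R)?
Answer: 2213891 + I*sqrt(2893) ≈ 2.2139e+6 + 53.787*I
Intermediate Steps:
T(s, R) = sqrt(R + s)
T(-1257, -1636) - 1*(-2213891) = sqrt(-1636 - 1257) - 1*(-2213891) = sqrt(-2893) + 2213891 = I*sqrt(2893) + 2213891 = 2213891 + I*sqrt(2893)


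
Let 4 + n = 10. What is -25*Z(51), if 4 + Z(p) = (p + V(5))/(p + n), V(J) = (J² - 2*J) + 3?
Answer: 1325/19 ≈ 69.737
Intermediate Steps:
n = 6 (n = -4 + 10 = 6)
V(J) = 3 + J² - 2*J
Z(p) = -4 + (18 + p)/(6 + p) (Z(p) = -4 + (p + (3 + 5² - 2*5))/(p + 6) = -4 + (p + (3 + 25 - 10))/(6 + p) = -4 + (p + 18)/(6 + p) = -4 + (18 + p)/(6 + p))
-25*Z(51) = -75*(-2 - 1*51)/(6 + 51) = -75*(-2 - 51)/57 = -75*(-53)/57 = -25*(-53/19) = 1325/19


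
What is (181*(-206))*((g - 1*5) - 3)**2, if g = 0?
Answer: -2386304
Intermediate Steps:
(181*(-206))*((g - 1*5) - 3)**2 = (181*(-206))*((0 - 1*5) - 3)**2 = -37286*((0 - 5) - 3)**2 = -37286*(-5 - 3)**2 = -37286*(-8)**2 = -37286*64 = -2386304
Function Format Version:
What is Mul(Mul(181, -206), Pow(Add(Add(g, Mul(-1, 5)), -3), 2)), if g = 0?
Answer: -2386304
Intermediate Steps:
Mul(Mul(181, -206), Pow(Add(Add(g, Mul(-1, 5)), -3), 2)) = Mul(Mul(181, -206), Pow(Add(Add(0, Mul(-1, 5)), -3), 2)) = Mul(-37286, Pow(Add(Add(0, -5), -3), 2)) = Mul(-37286, Pow(Add(-5, -3), 2)) = Mul(-37286, Pow(-8, 2)) = Mul(-37286, 64) = -2386304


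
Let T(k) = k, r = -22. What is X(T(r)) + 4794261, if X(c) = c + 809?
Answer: 4795048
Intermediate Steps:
X(c) = 809 + c
X(T(r)) + 4794261 = (809 - 22) + 4794261 = 787 + 4794261 = 4795048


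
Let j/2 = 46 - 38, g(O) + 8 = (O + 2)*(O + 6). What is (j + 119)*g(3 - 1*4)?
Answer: -405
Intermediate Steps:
g(O) = -8 + (2 + O)*(6 + O) (g(O) = -8 + (O + 2)*(O + 6) = -8 + (2 + O)*(6 + O))
j = 16 (j = 2*(46 - 38) = 2*8 = 16)
(j + 119)*g(3 - 1*4) = (16 + 119)*(4 + (3 - 1*4)**2 + 8*(3 - 1*4)) = 135*(4 + (3 - 4)**2 + 8*(3 - 4)) = 135*(4 + (-1)**2 + 8*(-1)) = 135*(4 + 1 - 8) = 135*(-3) = -405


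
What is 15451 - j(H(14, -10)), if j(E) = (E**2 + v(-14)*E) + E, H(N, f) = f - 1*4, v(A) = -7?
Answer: 15171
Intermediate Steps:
H(N, f) = -4 + f (H(N, f) = f - 4 = -4 + f)
j(E) = E**2 - 6*E (j(E) = (E**2 - 7*E) + E = E**2 - 6*E)
15451 - j(H(14, -10)) = 15451 - (-4 - 10)*(-6 + (-4 - 10)) = 15451 - (-14)*(-6 - 14) = 15451 - (-14)*(-20) = 15451 - 1*280 = 15451 - 280 = 15171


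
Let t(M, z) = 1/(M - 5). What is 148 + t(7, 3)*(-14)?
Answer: 141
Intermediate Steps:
t(M, z) = 1/(-5 + M)
148 + t(7, 3)*(-14) = 148 - 14/(-5 + 7) = 148 - 14/2 = 148 + (½)*(-14) = 148 - 7 = 141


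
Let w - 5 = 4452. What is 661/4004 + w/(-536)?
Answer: -4372883/536536 ≈ -8.1502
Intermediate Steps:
w = 4457 (w = 5 + 4452 = 4457)
661/4004 + w/(-536) = 661/4004 + 4457/(-536) = 661*(1/4004) + 4457*(-1/536) = 661/4004 - 4457/536 = -4372883/536536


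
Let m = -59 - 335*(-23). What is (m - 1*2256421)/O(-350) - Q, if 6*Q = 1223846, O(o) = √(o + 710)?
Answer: -611923/3 - 449755*√10/12 ≈ -3.2250e+5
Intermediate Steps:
m = 7646 (m = -59 + 7705 = 7646)
O(o) = √(710 + o)
Q = 611923/3 (Q = (⅙)*1223846 = 611923/3 ≈ 2.0397e+5)
(m - 1*2256421)/O(-350) - Q = (7646 - 1*2256421)/(√(710 - 350)) - 1*611923/3 = (7646 - 2256421)/(√360) - 611923/3 = -2248775*√10/60 - 611923/3 = -449755*√10/12 - 611923/3 = -611923/3 - 449755*√10/12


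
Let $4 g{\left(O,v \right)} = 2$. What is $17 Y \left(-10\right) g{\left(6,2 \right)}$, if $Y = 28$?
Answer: $-2380$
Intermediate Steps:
$g{\left(O,v \right)} = \frac{1}{2}$ ($g{\left(O,v \right)} = \frac{1}{4} \cdot 2 = \frac{1}{2}$)
$17 Y \left(-10\right) g{\left(6,2 \right)} = 17 \cdot 28 \left(-10\right) \frac{1}{2} = 476 \left(-10\right) \frac{1}{2} = \left(-4760\right) \frac{1}{2} = -2380$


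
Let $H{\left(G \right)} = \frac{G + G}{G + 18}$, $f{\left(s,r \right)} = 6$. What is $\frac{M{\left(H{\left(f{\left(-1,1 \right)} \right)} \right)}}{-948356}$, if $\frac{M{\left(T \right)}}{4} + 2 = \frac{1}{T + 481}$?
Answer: $\frac{1924}{228316707} \approx 8.4269 \cdot 10^{-6}$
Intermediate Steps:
$H{\left(G \right)} = \frac{2 G}{18 + G}$
$M{\left(T \right)} = -8 + \frac{4}{481 + T}$ ($M{\left(T \right)} = -8 + \frac{4}{T + 481} = -8 + \frac{4}{481 + T}$)
$\frac{M{\left(H{\left(f{\left(-1,1 \right)} \right)} \right)}}{-948356} = \frac{4 \frac{1}{481 + 2 \cdot 6 \frac{1}{18 + 6}} \left(-961 - 2 \cdot 2 \cdot 6 \frac{1}{18 + 6}\right)}{-948356} = \frac{4 \left(-961 - 2 \cdot 2 \cdot 6 \cdot \frac{1}{24}\right)}{481 + 2 \cdot 6 \cdot \frac{1}{24}} \left(- \frac{1}{948356}\right) = \frac{4 \left(-961 - 1\right)}{481 + \frac{1}{2}} \left(- \frac{1}{948356}\right) = \frac{4 \left(-961 - 1\right)}{\frac{963}{2}} \left(- \frac{1}{948356}\right) = 4 \cdot \frac{2}{963} \left(-962\right) \left(- \frac{1}{948356}\right) = \left(- \frac{7696}{963}\right) \left(- \frac{1}{948356}\right) = \frac{1924}{228316707}$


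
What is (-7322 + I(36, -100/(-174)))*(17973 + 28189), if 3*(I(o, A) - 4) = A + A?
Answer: -88164711476/261 ≈ -3.3780e+8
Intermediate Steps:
I(o, A) = 4 + 2*A/3 (I(o, A) = 4 + (A + A)/3 = 4 + (2*A)/3 = 4 + 2*A/3)
(-7322 + I(36, -100/(-174)))*(17973 + 28189) = (-7322 + (4 + 2*(-100/(-174))/3))*(17973 + 28189) = (-7322 + (4 + 2*(-100*(-1/174))/3))*46162 = (-7322 + (4 + (⅔)*(50/87)))*46162 = (-7322 + (4 + 100/261))*46162 = (-7322 + 1144/261)*46162 = -1909898/261*46162 = -88164711476/261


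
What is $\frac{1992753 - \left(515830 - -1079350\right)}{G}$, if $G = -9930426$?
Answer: $- \frac{36143}{902766} \approx -0.040036$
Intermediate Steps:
$\frac{1992753 - \left(515830 - -1079350\right)}{G} = \frac{1992753 - \left(515830 - -1079350\right)}{-9930426} = \left(1992753 - \left(515830 + 1079350\right)\right) \left(- \frac{1}{9930426}\right) = \left(1992753 - 1595180\right) \left(- \frac{1}{9930426}\right) = 397573 \left(- \frac{1}{9930426}\right) = - \frac{36143}{902766}$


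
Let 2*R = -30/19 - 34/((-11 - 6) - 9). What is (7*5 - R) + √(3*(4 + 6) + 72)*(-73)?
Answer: 17357/494 - 73*√102 ≈ -702.13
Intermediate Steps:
R = -67/494 (R = (-30/19 - 34/((-11 - 6) - 9))/2 = (-30*1/19 - 34/(-17 - 9))/2 = (-30/19 - 34/(-26))/2 = (-30/19 - 34*(-1/26))/2 = (-30/19 + 17/13)/2 = (½)*(-67/247) = -67/494 ≈ -0.13563)
(7*5 - R) + √(3*(4 + 6) + 72)*(-73) = (7*5 - 1*(-67/494)) + √(3*(4 + 6) + 72)*(-73) = (35 + 67/494) + √(3*10 + 72)*(-73) = 17357/494 + √(30 + 72)*(-73) = 17357/494 + √102*(-73) = 17357/494 - 73*√102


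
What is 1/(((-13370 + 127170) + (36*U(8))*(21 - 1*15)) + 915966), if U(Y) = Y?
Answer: 1/1031494 ≈ 9.6947e-7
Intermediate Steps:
1/(((-13370 + 127170) + (36*U(8))*(21 - 1*15)) + 915966) = 1/(((-13370 + 127170) + (36*8)*(21 - 1*15)) + 915966) = 1/((113800 + 288*(21 - 15)) + 915966) = 1/((113800 + 288*6) + 915966) = 1/((113800 + 1728) + 915966) = 1/(115528 + 915966) = 1/1031494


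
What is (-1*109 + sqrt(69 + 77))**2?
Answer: (109 - sqrt(146))**2 ≈ 9392.9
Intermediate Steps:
(-1*109 + sqrt(69 + 77))**2 = (-109 + sqrt(146))**2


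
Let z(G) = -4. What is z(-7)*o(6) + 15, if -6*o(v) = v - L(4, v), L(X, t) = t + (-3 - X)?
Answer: 59/3 ≈ 19.667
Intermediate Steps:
L(X, t) = -3 + t - X
o(v) = -7/6 (o(v) = -(v - (-3 + v - 1*4))/6 = -(v - (-3 + v - 4))/6 = -(v - (-7 + v))/6 = -(v + (7 - v))/6 = -1/6*7 = -7/6)
z(-7)*o(6) + 15 = -4*(-7/6) + 15 = 14/3 + 15 = 59/3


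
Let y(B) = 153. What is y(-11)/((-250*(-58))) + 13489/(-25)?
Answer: -7823467/14500 ≈ -539.55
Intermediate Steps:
y(-11)/((-250*(-58))) + 13489/(-25) = 153/((-250*(-58))) + 13489/(-25) = 153/14500 + 13489*(-1/25) = 153*(1/14500) - 13489/25 = 153/14500 - 13489/25 = -7823467/14500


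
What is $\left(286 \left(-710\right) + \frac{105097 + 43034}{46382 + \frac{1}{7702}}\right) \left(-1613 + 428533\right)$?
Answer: $- \frac{688183927176940688}{7938537} \approx -8.6689 \cdot 10^{10}$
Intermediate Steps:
$\left(286 \left(-710\right) + \frac{105097 + 43034}{46382 + \frac{1}{7702}}\right) \left(-1613 + 428533\right) = \left(-203060 + \frac{148131}{46382 + \frac{1}{7702}}\right) 426920 = \left(-203060 + \frac{148131}{\frac{357234165}{7702}}\right) 426920 = \left(-203060 + 148131 \cdot \frac{7702}{357234165}\right) 426920 = \left(-203060 + \frac{126767218}{39692685}\right) 426920 = \left(- \frac{8059869848882}{39692685}\right) 426920 = - \frac{688183927176940688}{7938537}$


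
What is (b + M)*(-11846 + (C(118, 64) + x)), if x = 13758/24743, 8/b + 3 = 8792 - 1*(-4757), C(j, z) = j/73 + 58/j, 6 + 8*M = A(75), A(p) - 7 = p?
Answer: -162428768531298885/1443571496146 ≈ -1.1252e+5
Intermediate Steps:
A(p) = 7 + p
M = 19/2 (M = -¾ + (7 + 75)/8 = -¾ + (⅛)*82 = -¾ + 41/4 = 19/2 ≈ 9.5000)
C(j, z) = 58/j + j/73 (C(j, z) = j*(1/73) + 58/j = j/73 + 58/j = 58/j + j/73)
b = 4/6773 (b = 8/(-3 + (8792 - 1*(-4757))) = 8/(-3 + (8792 + 4757)) = 8/(-3 + 13549) = 8/13546 = 8*(1/13546) = 4/6773 ≈ 0.00059058)
x = 13758/24743 (x = 13758*(1/24743) = 13758/24743 ≈ 0.55604)
(b + M)*(-11846 + (C(118, 64) + x)) = (4/6773 + 19/2)*(-11846 + ((58/118 + (1/73)*118) + 13758/24743)) = 128695*(-11846 + ((58*(1/118) + 118/73) + 13758/24743))/13546 = 128695*(-11846 + ((29/59 + 118/73) + 13758/24743))/13546 = 128695*(-11846 + (9079/4307 + 13758/24743))/13546 = 128695*(-11846 + 283897403/106568101)/13546 = (128695/13546)*(-1262121827043/106568101) = -162428768531298885/1443571496146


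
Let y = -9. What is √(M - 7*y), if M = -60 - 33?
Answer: I*√30 ≈ 5.4772*I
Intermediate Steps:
M = -93
√(M - 7*y) = √(-93 - 7*(-9)) = √(-93 + 63) = √(-30) = I*√30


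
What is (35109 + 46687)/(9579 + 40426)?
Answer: 81796/50005 ≈ 1.6358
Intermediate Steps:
(35109 + 46687)/(9579 + 40426) = 81796/50005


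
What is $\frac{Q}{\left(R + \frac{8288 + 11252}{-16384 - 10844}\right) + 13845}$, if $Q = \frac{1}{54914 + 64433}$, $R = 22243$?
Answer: $\frac{6807}{29317128796457} \approx 2.3219 \cdot 10^{-10}$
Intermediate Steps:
$Q = \frac{1}{119347} \approx 8.3789 \cdot 10^{-6}$
$\frac{Q}{\left(R + \frac{8288 + 11252}{-16384 - 10844}\right) + 13845} = \frac{1}{119347 \left(\left(22243 + \frac{8288 + 11252}{-16384 - 10844}\right) + 13845\right)} = \frac{1}{119347 \left(\left(22243 + \frac{19540}{-27228}\right) + 13845\right)} = \frac{1}{119347 \left(\left(22243 + 19540 \left(- \frac{1}{27228}\right)\right) + 13845\right)} = \frac{1}{119347 \left(\left(22243 - \frac{4885}{6807}\right) + 13845\right)} = \frac{1}{119347 \left(\frac{151403216}{6807} + 13845\right)} = \frac{1}{119347 \cdot \frac{245646131}{6807}} = \frac{1}{119347} \cdot \frac{6807}{245646131} = \frac{6807}{29317128796457}$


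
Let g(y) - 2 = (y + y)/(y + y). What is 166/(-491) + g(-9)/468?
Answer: -25405/76596 ≈ -0.33168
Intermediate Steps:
g(y) = 3 (g(y) = 2 + (y + y)/(y + y) = 2 + (2*y)/((2*y)) = 2 + (2*y)*(1/(2*y)) = 2 + 1 = 3)
166/(-491) + g(-9)/468 = 166/(-491) + 3/468 = 166*(-1/491) + 3*(1/468) = -166/491 + 1/156 = -25405/76596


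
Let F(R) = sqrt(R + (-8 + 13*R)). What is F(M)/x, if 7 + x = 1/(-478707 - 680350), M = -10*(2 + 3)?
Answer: -1159057*I*sqrt(177)/4056700 ≈ -3.8012*I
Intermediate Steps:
M = -50 (M = -10*5 = -50)
x = -8113400/1159057 (x = -7 + 1/(-478707 - 680350) = -7 + 1/(-1159057) = -7 - 1/1159057 = -8113400/1159057 ≈ -7.0000)
F(R) = sqrt(-8 + 14*R)
F(M)/x = sqrt(-8 + 14*(-50))/(-8113400/1159057) = sqrt(-8 - 700)*(-1159057/8113400) = sqrt(-708)*(-1159057/8113400) = (2*I*sqrt(177))*(-1159057/8113400) = -1159057*I*sqrt(177)/4056700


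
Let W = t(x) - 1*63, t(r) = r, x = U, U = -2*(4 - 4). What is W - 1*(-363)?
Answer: 300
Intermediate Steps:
U = 0 (U = -2*0 = 0)
x = 0
W = -63 (W = 0 - 1*63 = 0 - 63 = -63)
W - 1*(-363) = -63 - 1*(-363) = -63 + 363 = 300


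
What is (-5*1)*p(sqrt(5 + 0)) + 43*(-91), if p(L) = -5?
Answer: -3888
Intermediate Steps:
(-5*1)*p(sqrt(5 + 0)) + 43*(-91) = -5*1*(-5) + 43*(-91) = -5*(-5) - 3913 = 25 - 3913 = -3888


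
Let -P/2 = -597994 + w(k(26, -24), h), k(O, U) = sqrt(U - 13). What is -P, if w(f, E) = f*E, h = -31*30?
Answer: -1195988 - 1860*I*sqrt(37) ≈ -1.196e+6 - 11314.0*I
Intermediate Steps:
k(O, U) = sqrt(-13 + U)
h = -930
w(f, E) = E*f
P = 1195988 + 1860*I*sqrt(37) (P = -2*(-597994 - 930*sqrt(-13 - 24)) = -2*(-597994 - 930*I*sqrt(37)) = 1195988 + 1860*I*sqrt(37) ≈ 1.196e+6 + 11314.0*I)
-P = -(1195988 + 1860*I*sqrt(37)) = -1195988 - 1860*I*sqrt(37)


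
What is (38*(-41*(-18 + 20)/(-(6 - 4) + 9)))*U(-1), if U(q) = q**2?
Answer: -3116/7 ≈ -445.14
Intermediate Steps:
(38*(-41*(-18 + 20)/(-(6 - 4) + 9)))*U(-1) = (38*(-41*(-18 + 20)/(-(6 - 4) + 9)))*(-1)**2 = (38*(-41*2/(-1*2 + 9)))*1 = (38*(-41*2/(-2 + 9)))*1 = (38*(-41/(7*(1/2))))*1 = (38*(-41/7/2))*1 = (38*(-41*2/7))*1 = (38*(-82/7))*1 = -3116/7*1 = -3116/7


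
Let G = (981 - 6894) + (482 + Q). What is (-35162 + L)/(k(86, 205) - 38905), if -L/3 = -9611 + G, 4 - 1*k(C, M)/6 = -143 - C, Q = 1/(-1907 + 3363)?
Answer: -14507581/54610192 ≈ -0.26566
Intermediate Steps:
Q = 1/1456 ≈ 0.00068681
k(C, M) = 882 + 6*C (k(C, M) = 24 - 6*(-143 - C) = 24 + (858 + 6*C) = 882 + 6*C)
G = -7907535/1456 (G = (981 - 6894) + (482 + 1/1456) = -5913 + 701793/1456 = -7907535/1456 ≈ -5431.0)
L = 65703453/1456 (L = -3*(-9611 - 7907535/1456) = -3*(-21901151/1456) = 65703453/1456 ≈ 45126.)
(-35162 + L)/(k(86, 205) - 38905) = (-35162 + 65703453/1456)/((882 + 6*86) - 38905) = 14507581/(1456*((882 + 516) - 38905)) = 14507581/(1456*(1398 - 38905)) = (14507581/1456)/(-37507) = (14507581/1456)*(-1/37507) = -14507581/54610192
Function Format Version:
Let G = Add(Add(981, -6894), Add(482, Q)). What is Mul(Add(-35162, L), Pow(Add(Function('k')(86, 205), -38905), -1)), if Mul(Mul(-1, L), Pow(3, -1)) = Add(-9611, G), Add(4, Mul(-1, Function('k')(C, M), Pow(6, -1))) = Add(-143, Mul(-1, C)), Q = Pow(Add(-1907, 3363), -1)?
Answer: Rational(-14507581, 54610192) ≈ -0.26566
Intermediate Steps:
Q = Rational(1, 1456) (Q = Pow(1456, -1) = Rational(1, 1456) ≈ 0.00068681)
Function('k')(C, M) = Add(882, Mul(6, C)) (Function('k')(C, M) = Add(24, Mul(-6, Add(-143, Mul(-1, C)))) = Add(24, Add(858, Mul(6, C))) = Add(882, Mul(6, C)))
G = Rational(-7907535, 1456) (G = Add(Add(981, -6894), Add(482, Rational(1, 1456))) = Add(-5913, Rational(701793, 1456)) = Rational(-7907535, 1456) ≈ -5431.0)
L = Rational(65703453, 1456) (L = Mul(-3, Add(-9611, Rational(-7907535, 1456))) = Mul(-3, Rational(-21901151, 1456)) = Rational(65703453, 1456) ≈ 45126.)
Mul(Add(-35162, L), Pow(Add(Function('k')(86, 205), -38905), -1)) = Mul(Add(-35162, Rational(65703453, 1456)), Pow(Add(Add(882, Mul(6, 86)), -38905), -1)) = Mul(Rational(14507581, 1456), Pow(Add(Add(882, 516), -38905), -1)) = Mul(Rational(14507581, 1456), Pow(Add(1398, -38905), -1)) = Mul(Rational(14507581, 1456), Pow(-37507, -1)) = Mul(Rational(14507581, 1456), Rational(-1, 37507)) = Rational(-14507581, 54610192)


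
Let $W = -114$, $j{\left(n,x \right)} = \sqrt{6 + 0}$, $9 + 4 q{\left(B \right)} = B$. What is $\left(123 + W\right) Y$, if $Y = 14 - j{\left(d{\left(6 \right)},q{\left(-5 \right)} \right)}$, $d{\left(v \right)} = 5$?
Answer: $126 - 9 \sqrt{6} \approx 103.95$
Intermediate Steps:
$q{\left(B \right)} = - \frac{9}{4} + \frac{B}{4}$
$j{\left(n,x \right)} = \sqrt{6}$
$Y = 14 - \sqrt{6} \approx 11.551$
$\left(123 + W\right) Y = \left(123 - 114\right) \left(14 - \sqrt{6}\right) = 9 \left(14 - \sqrt{6}\right) = 126 - 9 \sqrt{6}$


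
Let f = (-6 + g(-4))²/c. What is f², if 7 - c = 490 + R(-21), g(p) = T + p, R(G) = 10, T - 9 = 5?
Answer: 256/243049 ≈ 0.0010533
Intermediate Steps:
T = 14 (T = 9 + 5 = 14)
g(p) = 14 + p
c = -493 (c = 7 - (490 + 10) = 7 - 1*500 = 7 - 500 = -493)
f = -16/493 (f = (-6 + (14 - 4))²/(-493) = (-6 + 10)²*(-1/493) = 4²*(-1/493) = 16*(-1/493) = -16/493 ≈ -0.032454)
f² = (-16/493)² = 256/243049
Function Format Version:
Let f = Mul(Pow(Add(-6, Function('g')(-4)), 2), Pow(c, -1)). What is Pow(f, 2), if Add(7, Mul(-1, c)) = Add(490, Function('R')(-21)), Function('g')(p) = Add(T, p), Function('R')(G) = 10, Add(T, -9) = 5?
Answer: Rational(256, 243049) ≈ 0.0010533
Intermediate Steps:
T = 14 (T = Add(9, 5) = 14)
Function('g')(p) = Add(14, p)
c = -493 (c = Add(7, Mul(-1, Add(490, 10))) = Add(7, Mul(-1, 500)) = Add(7, -500) = -493)
f = Rational(-16, 493) (f = Mul(Pow(Add(-6, Add(14, -4)), 2), Pow(-493, -1)) = Mul(Pow(Add(-6, 10), 2), Rational(-1, 493)) = Mul(Pow(4, 2), Rational(-1, 493)) = Mul(16, Rational(-1, 493)) = Rational(-16, 493) ≈ -0.032454)
Pow(f, 2) = Pow(Rational(-16, 493), 2) = Rational(256, 243049)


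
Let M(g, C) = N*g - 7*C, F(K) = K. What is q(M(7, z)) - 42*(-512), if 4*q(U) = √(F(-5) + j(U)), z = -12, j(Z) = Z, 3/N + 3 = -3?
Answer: 21504 + √302/8 ≈ 21506.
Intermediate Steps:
N = -½ (N = 3/(-3 - 3) = 3/(-6) = 3*(-⅙) = -½ ≈ -0.50000)
M(g, C) = -7*C - g/2 (M(g, C) = -g/2 - 7*C = -7*C - g/2)
q(U) = √(-5 + U)/4
q(M(7, z)) - 42*(-512) = √(-5 + (-7*(-12) - ½*7))/4 - 42*(-512) = √(-5 + (84 - 7/2))/4 + 21504 = √(-5 + 161/2)/4 + 21504 = √(151/2)/4 + 21504 = (√302/2)/4 + 21504 = √302/8 + 21504 = 21504 + √302/8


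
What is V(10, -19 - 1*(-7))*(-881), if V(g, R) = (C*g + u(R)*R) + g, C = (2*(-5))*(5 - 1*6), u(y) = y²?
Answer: 1425458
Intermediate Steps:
C = 10 (C = -10*(5 - 6) = -10*(-1) = 10)
V(g, R) = R³ + 11*g (V(g, R) = (10*g + R²*R) + g = (10*g + R³) + g = (R³ + 10*g) + g = R³ + 11*g)
V(10, -19 - 1*(-7))*(-881) = ((-19 - 1*(-7))³ + 11*10)*(-881) = ((-19 + 7)³ + 110)*(-881) = ((-12)³ + 110)*(-881) = (-1728 + 110)*(-881) = -1618*(-881) = 1425458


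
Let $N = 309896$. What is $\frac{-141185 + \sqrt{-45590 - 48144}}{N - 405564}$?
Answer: $\frac{141185}{95668} - \frac{i \sqrt{93734}}{95668} \approx 1.4758 - 0.0032002 i$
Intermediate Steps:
$\frac{-141185 + \sqrt{-45590 - 48144}}{N - 405564} = \frac{-141185 + \sqrt{-45590 - 48144}}{309896 - 405564} = \frac{-141185 + \sqrt{-93734}}{-95668} = \left(-141185 + i \sqrt{93734}\right) \left(- \frac{1}{95668}\right) = \frac{141185}{95668} - \frac{i \sqrt{93734}}{95668}$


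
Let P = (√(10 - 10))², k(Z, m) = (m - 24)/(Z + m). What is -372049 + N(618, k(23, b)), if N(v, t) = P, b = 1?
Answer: -372049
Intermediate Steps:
k(Z, m) = (-24 + m)/(Z + m)
P = 0 (P = (√0)² = 0² = 0)
N(v, t) = 0
-372049 + N(618, k(23, b)) = -372049 + 0 = -372049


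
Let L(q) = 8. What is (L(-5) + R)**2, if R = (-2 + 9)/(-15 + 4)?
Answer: 6561/121 ≈ 54.223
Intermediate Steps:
R = -7/11 (R = 7/(-11) = 7*(-1/11) = -7/11 ≈ -0.63636)
(L(-5) + R)**2 = (8 - 7/11)**2 = (81/11)**2 = 6561/121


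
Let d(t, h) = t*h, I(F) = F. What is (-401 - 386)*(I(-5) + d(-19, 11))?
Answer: 168418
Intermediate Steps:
d(t, h) = h*t
(-401 - 386)*(I(-5) + d(-19, 11)) = (-401 - 386)*(-5 + 11*(-19)) = -787*(-5 - 209) = -787*(-214) = 168418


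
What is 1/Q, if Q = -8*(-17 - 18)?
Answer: 1/280 ≈ 0.0035714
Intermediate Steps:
Q = 280 (Q = -8*(-35) = 280)
1/Q = 1/280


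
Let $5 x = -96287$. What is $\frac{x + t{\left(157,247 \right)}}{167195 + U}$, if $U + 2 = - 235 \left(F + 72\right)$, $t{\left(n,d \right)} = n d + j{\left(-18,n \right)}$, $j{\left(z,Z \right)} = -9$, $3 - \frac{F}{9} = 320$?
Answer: $\frac{32521}{1367880} \approx 0.023775$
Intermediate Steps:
$F = -2853$ ($F = 27 - 2880 = -2853$)
$t{\left(n,d \right)} = -9 + d n$ ($t{\left(n,d \right)} = n d - 9 = d n - 9 = -9 + d n$)
$x = - \frac{96287}{5}$ ($x = \frac{1}{5} \left(-96287\right) = - \frac{96287}{5} \approx -19257.0$)
$U = 653533$ ($U = -2 - 235 \left(-2853 + 72\right) = -2 - -653535 = -2 + 653535 = 653533$)
$\frac{x + t{\left(157,247 \right)}}{167195 + U} = \frac{- \frac{96287}{5} + \left(-9 + 247 \cdot 157\right)}{167195 + 653533} = \frac{- \frac{96287}{5} + \left(-9 + 38779\right)}{820728} = \left(- \frac{96287}{5} + 38770\right) \frac{1}{820728} = \frac{97563}{5} \cdot \frac{1}{820728} = \frac{32521}{1367880}$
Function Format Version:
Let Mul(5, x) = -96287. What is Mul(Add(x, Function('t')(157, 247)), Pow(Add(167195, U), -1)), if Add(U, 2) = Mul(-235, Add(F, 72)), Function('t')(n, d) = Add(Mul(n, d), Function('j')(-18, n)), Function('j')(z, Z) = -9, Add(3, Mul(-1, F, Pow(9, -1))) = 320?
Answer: Rational(32521, 1367880) ≈ 0.023775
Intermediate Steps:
F = -2853 (F = Add(27, Mul(-9, 320)) = Add(27, -2880) = -2853)
Function('t')(n, d) = Add(-9, Mul(d, n)) (Function('t')(n, d) = Add(Mul(n, d), -9) = Add(Mul(d, n), -9) = Add(-9, Mul(d, n)))
x = Rational(-96287, 5) (x = Mul(Rational(1, 5), -96287) = Rational(-96287, 5) ≈ -19257.)
U = 653533 (U = Add(-2, Mul(-235, Add(-2853, 72))) = Add(-2, Mul(-235, -2781)) = Add(-2, 653535) = 653533)
Mul(Add(x, Function('t')(157, 247)), Pow(Add(167195, U), -1)) = Mul(Add(Rational(-96287, 5), Add(-9, Mul(247, 157))), Pow(Add(167195, 653533), -1)) = Mul(Add(Rational(-96287, 5), Add(-9, 38779)), Pow(820728, -1)) = Mul(Add(Rational(-96287, 5), 38770), Rational(1, 820728)) = Mul(Rational(97563, 5), Rational(1, 820728)) = Rational(32521, 1367880)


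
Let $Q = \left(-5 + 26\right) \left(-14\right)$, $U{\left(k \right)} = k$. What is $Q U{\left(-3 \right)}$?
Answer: $882$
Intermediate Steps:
$Q = -294$ ($Q = 21 \left(-14\right) = -294$)
$Q U{\left(-3 \right)} = \left(-294\right) \left(-3\right) = 882$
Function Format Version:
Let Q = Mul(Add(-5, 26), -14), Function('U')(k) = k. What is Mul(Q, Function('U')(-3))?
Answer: 882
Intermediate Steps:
Q = -294 (Q = Mul(21, -14) = -294)
Mul(Q, Function('U')(-3)) = Mul(-294, -3) = 882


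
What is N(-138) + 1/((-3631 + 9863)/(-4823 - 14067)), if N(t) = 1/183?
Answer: -1725319/570228 ≈ -3.0257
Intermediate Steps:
N(t) = 1/183
N(-138) + 1/((-3631 + 9863)/(-4823 - 14067)) = 1/183 + 1/((-3631 + 9863)/(-4823 - 14067)) = 1/183 + 1/(6232/(-18890)) = 1/183 + 1/(6232*(-1/18890)) = 1/183 + 1/(-3116/9445) = 1/183 - 9445/3116 = -1725319/570228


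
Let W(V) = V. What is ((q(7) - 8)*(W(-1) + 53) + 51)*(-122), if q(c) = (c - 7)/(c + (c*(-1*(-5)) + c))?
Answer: 44530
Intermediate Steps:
q(c) = (-7 + c)/(7*c) (q(c) = (-7 + c)/(c + (c*5 + c)) = (-7 + c)/(c + (5*c + c)) = (-7 + c)/(c + 6*c) = (-7 + c)/((7*c)) = (-7 + c)*(1/(7*c)) = (-7 + c)/(7*c))
((q(7) - 8)*(W(-1) + 53) + 51)*(-122) = (((⅐)*(-7 + 7)/7 - 8)*(-1 + 53) + 51)*(-122) = (((⅐)*(⅐)*0 - 8)*52 + 51)*(-122) = ((0 - 8)*52 + 51)*(-122) = (-8*52 + 51)*(-122) = (-416 + 51)*(-122) = -365*(-122) = 44530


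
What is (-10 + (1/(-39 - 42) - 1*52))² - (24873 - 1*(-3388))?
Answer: -160189892/6561 ≈ -24415.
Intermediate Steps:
(-10 + (1/(-39 - 42) - 1*52))² - (24873 - 1*(-3388)) = (-10 + (1/(-81) - 52))² - (24873 + 3388) = (-10 + (-1/81 - 52))² - 1*28261 = (-10 - 4213/81)² - 28261 = (-5023/81)² - 28261 = 25230529/6561 - 28261 = -160189892/6561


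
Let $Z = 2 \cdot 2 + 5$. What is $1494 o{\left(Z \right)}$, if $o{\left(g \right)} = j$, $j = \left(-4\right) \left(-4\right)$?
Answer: $23904$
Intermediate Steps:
$Z = 9$ ($Z = 4 + 5 = 9$)
$j = 16$
$o{\left(g \right)} = 16$
$1494 o{\left(Z \right)} = 1494 \cdot 16 = 23904$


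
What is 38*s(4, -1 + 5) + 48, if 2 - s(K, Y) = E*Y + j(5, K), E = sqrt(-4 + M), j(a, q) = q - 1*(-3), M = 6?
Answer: -142 - 152*sqrt(2) ≈ -356.96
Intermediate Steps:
j(a, q) = 3 + q (j(a, q) = q + 3 = 3 + q)
E = sqrt(2) (E = sqrt(-4 + 6) = sqrt(2) ≈ 1.4142)
s(K, Y) = -1 - K - Y*sqrt(2) (s(K, Y) = 2 - (sqrt(2)*Y + (3 + K)) = 2 - (Y*sqrt(2) + (3 + K)) = 2 - (3 + K + Y*sqrt(2)) = 2 + (-3 - K - Y*sqrt(2)) = -1 - K - Y*sqrt(2))
38*s(4, -1 + 5) + 48 = 38*(-1 - 1*4 - (-1 + 5)*sqrt(2)) + 48 = 38*(-1 - 4 - 1*4*sqrt(2)) + 48 = 38*(-1 - 4 - 4*sqrt(2)) + 48 = 38*(-5 - 4*sqrt(2)) + 48 = (-190 - 152*sqrt(2)) + 48 = -142 - 152*sqrt(2)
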